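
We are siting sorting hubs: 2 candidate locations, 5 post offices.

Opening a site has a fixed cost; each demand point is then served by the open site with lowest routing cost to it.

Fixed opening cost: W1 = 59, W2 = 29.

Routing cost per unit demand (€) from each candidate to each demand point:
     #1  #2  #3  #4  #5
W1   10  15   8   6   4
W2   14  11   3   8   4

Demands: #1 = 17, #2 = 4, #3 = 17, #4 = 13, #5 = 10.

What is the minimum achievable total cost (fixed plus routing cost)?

471

Open {W1, W2}: assign each demand point to its cheapest open site.
  #1→W1 17×10=170, #2→W2 4×11=44, #3→W2 17×3=51, #4→W1 13×6=78, #5→W1 10×4=40
  routing cost 383, fixed 88 → total 471.
Compare {W2}: routing cost 477 + fixed 29 = 506.
Compare {W1}: routing cost 484 + fixed 59 = 543.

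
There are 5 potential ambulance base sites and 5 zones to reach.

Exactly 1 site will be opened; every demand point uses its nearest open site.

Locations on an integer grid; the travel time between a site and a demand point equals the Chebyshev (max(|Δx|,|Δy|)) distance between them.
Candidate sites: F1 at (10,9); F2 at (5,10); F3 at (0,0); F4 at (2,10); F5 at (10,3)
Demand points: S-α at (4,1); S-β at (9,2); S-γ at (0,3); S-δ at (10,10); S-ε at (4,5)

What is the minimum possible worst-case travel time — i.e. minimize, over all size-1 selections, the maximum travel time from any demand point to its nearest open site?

Open {F2}.
  Farthest demand point is S-α at travel time 9 (to F2); all others are ≤ 9.
With {F4} the worst case is 9.
With {F1} the worst case is 10.
No size-1 selection achieves below 9.

9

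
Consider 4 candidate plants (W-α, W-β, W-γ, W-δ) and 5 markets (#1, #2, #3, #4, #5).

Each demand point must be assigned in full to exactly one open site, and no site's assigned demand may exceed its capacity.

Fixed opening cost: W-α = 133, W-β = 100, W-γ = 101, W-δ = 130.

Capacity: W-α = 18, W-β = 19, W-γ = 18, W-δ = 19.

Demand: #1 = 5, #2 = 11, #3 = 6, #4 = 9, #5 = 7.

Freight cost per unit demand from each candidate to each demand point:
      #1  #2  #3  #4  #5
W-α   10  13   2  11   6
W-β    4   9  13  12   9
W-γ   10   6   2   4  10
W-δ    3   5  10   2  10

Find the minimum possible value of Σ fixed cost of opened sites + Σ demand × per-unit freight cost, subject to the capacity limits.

Open {W-β, W-γ, W-δ}; cheapest assignment that respects the capacities:
  W-β (cap 19, load 7): #5 — cost 7×9 = 63
  W-γ (cap 18, load 17): #2, #3 — cost 11×6 + 6×2 = 78
  W-δ (cap 19, load 14): #1, #4 — cost 5×3 + 9×2 = 33
  Shipping 174, fixed 331 → total 505.
  Any other capacity-feasible assignment to {W-β, W-γ, W-δ} ships for at least 174.
Compare {W-α, W-γ, W-δ}: its best feasible assignment gives total 517.
Compare {W-α, W-β, W-γ}: its best feasible assignment gives total 543.
Every other set of open sites that can feasibly serve all demand totals ≥ 517 even under its best assignment. Minimum: 505.

505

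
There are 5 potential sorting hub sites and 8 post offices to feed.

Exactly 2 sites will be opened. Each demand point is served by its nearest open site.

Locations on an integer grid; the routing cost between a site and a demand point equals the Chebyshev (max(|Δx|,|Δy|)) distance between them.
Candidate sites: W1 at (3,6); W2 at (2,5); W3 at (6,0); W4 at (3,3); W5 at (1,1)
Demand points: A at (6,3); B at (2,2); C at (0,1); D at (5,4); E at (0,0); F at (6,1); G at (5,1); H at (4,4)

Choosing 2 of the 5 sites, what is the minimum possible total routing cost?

14

Open {W4, W5}.
  A→W4 3, B→W4 1, C→W5 1, D→W4 2, E→W5 1, F→W4 3, G→W4 2, H→W4 1  ⇒ total 14.
Compare {W3, W4}: total 15.
Compare {W3, W5}: total 15.
No size-2 selection does better; minimum is 14.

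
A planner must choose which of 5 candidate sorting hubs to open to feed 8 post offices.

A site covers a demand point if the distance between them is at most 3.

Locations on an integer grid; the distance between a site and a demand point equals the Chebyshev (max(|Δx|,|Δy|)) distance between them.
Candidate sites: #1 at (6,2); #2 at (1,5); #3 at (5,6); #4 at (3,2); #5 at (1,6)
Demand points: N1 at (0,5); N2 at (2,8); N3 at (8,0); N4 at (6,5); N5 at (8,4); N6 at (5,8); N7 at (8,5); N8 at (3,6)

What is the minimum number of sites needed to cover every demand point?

3

Coverage sets (demand points within 3 of each site):
  #1: {N3, N4, N5, N7}
  #2: {N1, N2, N8}
  #3: {N2, N4, N5, N6, N7, N8}
  #4: {N1, N4}
  #5: {N1, N2, N8}
No 2 sites suffice: every size-2 union leaves at least one demand point uncovered.
But {#1, #2, #3} covers everything, so the minimum is 3.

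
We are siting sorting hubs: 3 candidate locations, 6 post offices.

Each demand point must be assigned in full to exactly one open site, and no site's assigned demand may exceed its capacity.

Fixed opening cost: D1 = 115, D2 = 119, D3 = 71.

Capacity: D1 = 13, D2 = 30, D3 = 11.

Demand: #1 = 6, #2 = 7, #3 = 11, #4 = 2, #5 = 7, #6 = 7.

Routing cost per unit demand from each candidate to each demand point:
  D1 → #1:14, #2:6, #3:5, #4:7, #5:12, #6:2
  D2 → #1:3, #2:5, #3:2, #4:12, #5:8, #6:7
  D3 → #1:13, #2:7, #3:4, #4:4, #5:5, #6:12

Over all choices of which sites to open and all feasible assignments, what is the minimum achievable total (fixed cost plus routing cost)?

Open {D2, D3}; cheapest assignment that respects the capacities:
  D2 (cap 30, load 29): #1, #2, #4, #5, #6 — cost 6×3 + 7×5 + 2×12 + 7×8 + 7×7 = 182
  D3 (cap 11, load 11): #3 — cost 11×4 = 44
  Shipping 226, fixed 190 → total 416.
  Any other capacity-feasible assignment to {D2, D3} ships for at least 226.
Compare {D1, D2, D3}: its best feasible assignment gives total 437.
Compare {D1, D2}: its best feasible assignment gives total 461.
Every other set of open sites that can feasibly serve all demand totals ≥ 437 even under its best assignment. Minimum: 416.

416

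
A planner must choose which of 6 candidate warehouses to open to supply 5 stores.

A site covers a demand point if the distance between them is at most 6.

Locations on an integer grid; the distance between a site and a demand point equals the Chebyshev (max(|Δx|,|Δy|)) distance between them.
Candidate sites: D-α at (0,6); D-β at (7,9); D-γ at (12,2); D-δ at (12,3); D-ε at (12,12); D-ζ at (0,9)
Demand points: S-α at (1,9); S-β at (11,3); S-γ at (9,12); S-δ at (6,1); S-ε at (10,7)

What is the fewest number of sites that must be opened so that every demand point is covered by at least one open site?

Coverage sets (demand points within 6 of each site):
  D-α: {S-α, S-δ}
  D-β: {S-α, S-β, S-γ, S-ε}
  D-γ: {S-β, S-δ, S-ε}
  D-δ: {S-β, S-δ, S-ε}
  D-ε: {S-γ, S-ε}
  D-ζ: {S-α}
No single site covers all 5 demand points.
But {D-α, D-β} covers everything, so the minimum is 2.

2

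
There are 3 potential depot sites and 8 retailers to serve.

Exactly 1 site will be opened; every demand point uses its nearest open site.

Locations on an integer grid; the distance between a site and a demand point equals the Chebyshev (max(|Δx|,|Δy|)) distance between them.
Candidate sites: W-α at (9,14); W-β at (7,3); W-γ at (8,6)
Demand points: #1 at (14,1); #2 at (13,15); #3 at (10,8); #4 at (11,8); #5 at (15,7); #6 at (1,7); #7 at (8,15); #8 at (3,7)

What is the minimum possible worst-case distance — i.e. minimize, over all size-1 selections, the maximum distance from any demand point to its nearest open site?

Open {W-γ}.
  Farthest demand point is #2 at distance 9 (to W-γ); all others are ≤ 9.
With {W-β} the worst case is 12.
With {W-α} the worst case is 13.
No size-1 selection achieves below 9.

9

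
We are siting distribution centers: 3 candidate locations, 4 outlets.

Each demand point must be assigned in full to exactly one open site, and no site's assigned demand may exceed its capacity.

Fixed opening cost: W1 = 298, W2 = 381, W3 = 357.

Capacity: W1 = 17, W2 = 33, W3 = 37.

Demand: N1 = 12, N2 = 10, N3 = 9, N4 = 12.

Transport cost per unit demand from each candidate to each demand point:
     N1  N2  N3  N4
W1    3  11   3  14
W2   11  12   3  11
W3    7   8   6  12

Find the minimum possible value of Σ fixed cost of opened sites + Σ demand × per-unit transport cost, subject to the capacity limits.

Open {W1, W3}; cheapest assignment that respects the capacities:
  W1 (cap 17, load 12): N1 — cost 12×3 = 36
  W3 (cap 37, load 31): N2, N3, N4 — cost 10×8 + 9×6 + 12×12 = 278
  Shipping 314, fixed 655 → total 969.
  Any other capacity-feasible assignment to {W1, W3} ships for at least 314.
Compare {W1, W2}: its best feasible assignment gives total 994.
Compare {W2, W3}: its best feasible assignment gives total 1061.
Every other set of open sites that can feasibly serve all demand totals ≥ 994 even under its best assignment. Minimum: 969.

969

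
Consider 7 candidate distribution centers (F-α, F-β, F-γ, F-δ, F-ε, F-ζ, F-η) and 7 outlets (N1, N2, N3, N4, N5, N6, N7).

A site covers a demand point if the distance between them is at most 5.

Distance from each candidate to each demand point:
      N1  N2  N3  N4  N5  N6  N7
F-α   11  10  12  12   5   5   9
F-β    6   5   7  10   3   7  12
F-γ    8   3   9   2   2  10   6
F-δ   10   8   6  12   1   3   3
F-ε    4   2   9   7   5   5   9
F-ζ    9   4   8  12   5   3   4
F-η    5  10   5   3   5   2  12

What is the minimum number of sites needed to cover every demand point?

2

Coverage sets (demand points within 5 of each site):
  F-α: {N5, N6}
  F-β: {N2, N5}
  F-γ: {N2, N4, N5}
  F-δ: {N5, N6, N7}
  F-ε: {N1, N2, N5, N6}
  F-ζ: {N2, N5, N6, N7}
  F-η: {N1, N3, N4, N5, N6}
No single site covers all 7 demand points.
But {F-ζ, F-η} covers everything, so the minimum is 2.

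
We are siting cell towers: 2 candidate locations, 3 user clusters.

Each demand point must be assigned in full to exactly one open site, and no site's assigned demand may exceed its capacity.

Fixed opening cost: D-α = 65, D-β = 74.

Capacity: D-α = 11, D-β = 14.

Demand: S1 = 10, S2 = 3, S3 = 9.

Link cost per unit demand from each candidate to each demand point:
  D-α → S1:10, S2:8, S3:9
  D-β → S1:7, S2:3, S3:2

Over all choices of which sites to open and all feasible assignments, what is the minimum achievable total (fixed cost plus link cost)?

Open {D-α, D-β}; cheapest assignment that respects the capacities:
  D-α (cap 11, load 10): S1 — cost 10×10 = 100
  D-β (cap 14, load 12): S2, S3 — cost 3×3 + 9×2 = 27
  Shipping 127, fixed 139 → total 266.
  Any other capacity-feasible assignment to {D-α, D-β} ships for at least 127.
Total demand is 22 and no other set of sites has combined capacity ≥ 22, so {D-α, D-β} is the only feasible choice of open sites. Minimum: 266.

266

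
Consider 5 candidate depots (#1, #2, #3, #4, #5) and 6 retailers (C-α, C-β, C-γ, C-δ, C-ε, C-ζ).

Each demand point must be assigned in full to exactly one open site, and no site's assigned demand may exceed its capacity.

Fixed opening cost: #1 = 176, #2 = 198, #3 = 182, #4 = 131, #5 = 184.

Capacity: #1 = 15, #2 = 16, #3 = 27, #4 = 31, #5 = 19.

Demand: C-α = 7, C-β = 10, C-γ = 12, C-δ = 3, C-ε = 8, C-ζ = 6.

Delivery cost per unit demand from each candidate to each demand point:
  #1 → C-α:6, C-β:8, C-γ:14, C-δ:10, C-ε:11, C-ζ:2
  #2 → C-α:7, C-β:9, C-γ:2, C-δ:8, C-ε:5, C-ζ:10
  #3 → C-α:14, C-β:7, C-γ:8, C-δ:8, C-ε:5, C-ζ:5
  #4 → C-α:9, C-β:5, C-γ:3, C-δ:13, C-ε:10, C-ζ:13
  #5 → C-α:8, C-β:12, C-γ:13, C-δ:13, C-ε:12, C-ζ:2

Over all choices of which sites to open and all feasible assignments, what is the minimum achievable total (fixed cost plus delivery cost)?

Open {#3, #4}; cheapest assignment that respects the capacities:
  #3 (cap 27, load 17): C-δ, C-ε, C-ζ — cost 3×8 + 8×5 + 6×5 = 94
  #4 (cap 31, load 29): C-α, C-β, C-γ — cost 7×9 + 10×5 + 12×3 = 149
  Shipping 243, fixed 313 → total 556.
  Any other capacity-feasible assignment to {#3, #4} ships for at least 243.
Compare {#4, #5}: its best feasible assignment gives total 588.
Compare {#2, #4}: its best feasible assignment gives total 621.
Every other set of open sites that can feasibly serve all demand totals ≥ 588 even under its best assignment. Minimum: 556.

556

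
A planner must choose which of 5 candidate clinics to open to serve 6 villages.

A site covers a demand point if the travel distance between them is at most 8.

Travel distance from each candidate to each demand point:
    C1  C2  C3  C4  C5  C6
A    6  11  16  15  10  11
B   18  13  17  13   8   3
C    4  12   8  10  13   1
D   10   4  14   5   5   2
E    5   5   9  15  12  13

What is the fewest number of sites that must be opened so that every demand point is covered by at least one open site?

Coverage sets (demand points within 8 of each site):
  A: {C1}
  B: {C5, C6}
  C: {C1, C3, C6}
  D: {C2, C4, C5, C6}
  E: {C1, C2}
No single site covers all 6 demand points.
But {C, D} covers everything, so the minimum is 2.

2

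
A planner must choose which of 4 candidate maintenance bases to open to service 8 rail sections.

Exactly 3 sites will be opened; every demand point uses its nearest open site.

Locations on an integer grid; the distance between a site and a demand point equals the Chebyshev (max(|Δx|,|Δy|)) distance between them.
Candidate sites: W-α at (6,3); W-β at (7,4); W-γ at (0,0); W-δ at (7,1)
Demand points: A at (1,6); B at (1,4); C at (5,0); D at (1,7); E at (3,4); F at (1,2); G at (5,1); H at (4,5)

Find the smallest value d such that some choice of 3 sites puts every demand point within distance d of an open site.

Open {W-α, W-β, W-γ}.
  Farthest demand point is A at distance 5 (to W-α); all others are ≤ 5.
With {W-α, W-β, W-δ} the worst case is 5.
With {W-α, W-γ, W-δ} the worst case is 5.
No size-3 selection achieves below 5.

5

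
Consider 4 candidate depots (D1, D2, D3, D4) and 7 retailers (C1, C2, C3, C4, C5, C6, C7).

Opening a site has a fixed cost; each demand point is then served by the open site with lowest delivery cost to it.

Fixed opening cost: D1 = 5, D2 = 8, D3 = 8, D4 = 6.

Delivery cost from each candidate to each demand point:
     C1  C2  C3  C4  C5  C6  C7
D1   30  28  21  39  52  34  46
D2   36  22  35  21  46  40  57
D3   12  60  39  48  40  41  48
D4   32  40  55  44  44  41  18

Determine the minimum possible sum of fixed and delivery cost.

195

Open {D1, D2, D3, D4}: assign each demand point to its cheapest open site.
  C1→D3 12, C2→D2 22, C3→D1 21, C4→D2 21, C5→D3 40, C6→D1 34, C7→D4 18
  delivery cost 168, fixed 27 → total 195.
Compare {D1, D2, D4}: delivery cost 190 + fixed 19 = 209.
Compare {D2, D3, D4}: delivery cost 188 + fixed 22 = 210.
Compare {D1, D3, D4}: delivery cost 192 + fixed 19 = 211.
All other subsets cost ≥ 209. Minimum total cost: 195.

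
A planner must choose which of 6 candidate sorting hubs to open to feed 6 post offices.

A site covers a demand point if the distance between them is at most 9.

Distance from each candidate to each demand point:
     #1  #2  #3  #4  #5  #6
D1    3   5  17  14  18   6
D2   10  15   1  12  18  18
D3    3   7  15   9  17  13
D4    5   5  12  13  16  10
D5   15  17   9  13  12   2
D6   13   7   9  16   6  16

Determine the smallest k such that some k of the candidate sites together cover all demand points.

Coverage sets (demand points within 9 of each site):
  D1: {#1, #2, #6}
  D2: {#3}
  D3: {#1, #2, #4}
  D4: {#1, #2}
  D5: {#3, #6}
  D6: {#2, #3, #5}
No 2 sites suffice: every size-2 union leaves at least one demand point uncovered.
But {D1, D3, D6} covers everything, so the minimum is 3.

3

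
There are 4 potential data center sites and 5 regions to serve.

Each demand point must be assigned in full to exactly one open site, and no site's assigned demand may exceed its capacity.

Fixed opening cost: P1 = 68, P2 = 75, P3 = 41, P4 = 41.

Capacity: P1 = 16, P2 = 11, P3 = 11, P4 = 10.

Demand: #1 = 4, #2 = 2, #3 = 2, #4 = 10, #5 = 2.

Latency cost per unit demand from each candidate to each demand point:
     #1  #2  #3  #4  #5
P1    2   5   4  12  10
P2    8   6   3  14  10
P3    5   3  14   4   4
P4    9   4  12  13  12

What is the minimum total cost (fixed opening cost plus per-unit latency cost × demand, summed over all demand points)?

Open {P1, P3}; cheapest assignment that respects the capacities:
  P1 (cap 16, load 10): #1, #2, #3, #5 — cost 4×2 + 2×5 + 2×4 + 2×10 = 46
  P3 (cap 11, load 10): #4 — cost 10×4 = 40
  Shipping 86, fixed 109 → total 195.
  Any other capacity-feasible assignment to {P1, P3} ships for at least 86.
Compare {P3, P4}: its best feasible assignment gives total 214.
Compare {P2, P3}: its best feasible assignment gives total 226.
Every other set of open sites that can feasibly serve all demand totals ≥ 214 even under its best assignment. Minimum: 195.

195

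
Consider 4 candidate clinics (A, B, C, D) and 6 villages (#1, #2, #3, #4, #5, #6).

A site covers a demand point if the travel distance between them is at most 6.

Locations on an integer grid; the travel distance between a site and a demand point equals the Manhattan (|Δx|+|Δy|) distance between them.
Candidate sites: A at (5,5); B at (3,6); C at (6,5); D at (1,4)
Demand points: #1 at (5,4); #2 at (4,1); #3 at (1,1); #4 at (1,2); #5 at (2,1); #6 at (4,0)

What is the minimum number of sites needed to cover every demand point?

2

Coverage sets (demand points within 6 of each site):
  A: {#1, #2, #6}
  B: {#1, #2, #4, #5}
  C: {#1, #2}
  D: {#1, #2, #3, #4, #5}
No single site covers all 6 demand points.
But {A, D} covers everything, so the minimum is 2.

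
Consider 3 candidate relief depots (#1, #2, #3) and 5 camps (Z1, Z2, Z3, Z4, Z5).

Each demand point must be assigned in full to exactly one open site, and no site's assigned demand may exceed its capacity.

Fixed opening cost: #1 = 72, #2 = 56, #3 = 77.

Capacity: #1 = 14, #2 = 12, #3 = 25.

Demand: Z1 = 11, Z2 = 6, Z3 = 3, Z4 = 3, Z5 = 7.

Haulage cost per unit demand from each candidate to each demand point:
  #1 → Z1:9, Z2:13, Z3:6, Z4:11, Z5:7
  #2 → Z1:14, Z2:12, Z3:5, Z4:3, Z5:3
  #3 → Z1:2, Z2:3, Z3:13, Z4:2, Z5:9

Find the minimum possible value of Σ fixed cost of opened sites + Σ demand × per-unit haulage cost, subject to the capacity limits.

215

Open {#2, #3}; cheapest assignment that respects the capacities:
  #2 (cap 12, load 10): Z3, Z5 — cost 3×5 + 7×3 = 36
  #3 (cap 25, load 20): Z1, Z2, Z4 — cost 11×2 + 6×3 + 3×2 = 46
  Shipping 82, fixed 133 → total 215.
  Any other capacity-feasible assignment to {#2, #3} ships for at least 82.
Compare {#1, #3}: its best feasible assignment gives total 262.
Compare {#1, #2, #3}: its best feasible assignment gives total 287.
Every other set of open sites that can feasibly serve all demand totals ≥ 262 even under its best assignment. Minimum: 215.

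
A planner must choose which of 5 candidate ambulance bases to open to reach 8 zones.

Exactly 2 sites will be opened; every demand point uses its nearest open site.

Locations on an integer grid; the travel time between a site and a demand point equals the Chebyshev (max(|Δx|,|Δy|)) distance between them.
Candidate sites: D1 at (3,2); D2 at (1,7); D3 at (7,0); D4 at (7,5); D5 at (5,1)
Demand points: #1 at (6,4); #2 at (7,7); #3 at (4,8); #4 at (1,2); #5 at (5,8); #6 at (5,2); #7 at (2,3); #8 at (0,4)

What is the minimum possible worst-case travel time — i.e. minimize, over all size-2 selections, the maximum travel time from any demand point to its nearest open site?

Open {D1, D4}.
  Farthest demand point is #3 at travel time 3 (to D4); all others are ≤ 3.
With {D1, D2} the worst case is 5.
With {D2, D4} the worst case is 5.
No size-2 selection achieves below 3.

3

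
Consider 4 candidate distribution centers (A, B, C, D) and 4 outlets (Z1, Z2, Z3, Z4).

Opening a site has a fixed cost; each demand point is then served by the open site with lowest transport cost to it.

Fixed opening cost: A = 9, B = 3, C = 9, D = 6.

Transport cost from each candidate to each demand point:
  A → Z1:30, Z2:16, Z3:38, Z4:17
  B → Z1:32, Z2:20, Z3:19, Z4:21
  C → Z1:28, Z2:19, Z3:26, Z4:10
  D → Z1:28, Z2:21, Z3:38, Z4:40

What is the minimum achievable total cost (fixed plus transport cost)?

Open {B, C}: assign each demand point to its cheapest open site.
  Z1→C 28, Z2→C 19, Z3→B 19, Z4→C 10
  transport cost 76, fixed 12 → total 88.
Compare {C}: transport cost 83 + fixed 9 = 92.
Compare {A, B}: transport cost 82 + fixed 12 = 94.
Compare {A, B, C}: transport cost 73 + fixed 21 = 94.
All other subsets cost ≥ 92. Minimum total cost: 88.

88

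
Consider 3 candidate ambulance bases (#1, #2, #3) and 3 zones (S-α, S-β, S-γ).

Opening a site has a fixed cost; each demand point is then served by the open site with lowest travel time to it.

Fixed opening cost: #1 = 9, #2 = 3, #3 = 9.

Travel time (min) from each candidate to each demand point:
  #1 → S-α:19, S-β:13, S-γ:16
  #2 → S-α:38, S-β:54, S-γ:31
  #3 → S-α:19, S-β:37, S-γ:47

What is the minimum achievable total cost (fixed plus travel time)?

Open {#1}: assign each demand point to its cheapest open site.
  S-α→#1 19, S-β→#1 13, S-γ→#1 16
  travel time 48, fixed 9 → total 57.
Compare {#1, #2}: travel time 48 + fixed 12 = 60.
Compare {#1, #3}: travel time 48 + fixed 18 = 66.
Compare {#1, #2, #3}: travel time 48 + fixed 21 = 69.
All other subsets cost ≥ 60. Minimum total cost: 57.

57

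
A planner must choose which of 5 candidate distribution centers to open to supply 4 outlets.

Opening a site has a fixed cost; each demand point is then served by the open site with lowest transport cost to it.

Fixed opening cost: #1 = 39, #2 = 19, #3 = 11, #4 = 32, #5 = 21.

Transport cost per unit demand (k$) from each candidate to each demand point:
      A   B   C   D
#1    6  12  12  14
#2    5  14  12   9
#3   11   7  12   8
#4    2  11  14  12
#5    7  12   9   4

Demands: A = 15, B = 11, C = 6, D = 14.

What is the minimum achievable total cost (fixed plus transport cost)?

281

Open {#3, #4, #5}: assign each demand point to its cheapest open site.
  A→#4 15×2=30, B→#3 11×7=77, C→#5 6×9=54, D→#5 14×4=56
  transport cost 217, fixed 64 → total 281.
Compare {#2, #3, #4, #5}: transport cost 217 + fixed 83 = 300.
Compare {#2, #3, #5}: transport cost 262 + fixed 51 = 313.
Compare {#4, #5}: transport cost 261 + fixed 53 = 314.
All other subsets cost ≥ 300. Minimum total cost: 281.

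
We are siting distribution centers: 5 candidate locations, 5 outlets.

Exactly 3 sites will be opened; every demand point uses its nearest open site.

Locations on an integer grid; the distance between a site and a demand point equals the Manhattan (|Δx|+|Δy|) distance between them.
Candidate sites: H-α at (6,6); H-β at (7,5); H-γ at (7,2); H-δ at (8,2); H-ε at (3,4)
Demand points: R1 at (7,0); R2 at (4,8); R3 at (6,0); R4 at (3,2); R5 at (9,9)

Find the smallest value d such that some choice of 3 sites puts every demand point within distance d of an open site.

6

Open {H-α, H-β, H-γ}.
  Farthest demand point is R5 at distance 6 (to H-α); all others are ≤ 6.
With {H-α, H-β, H-δ} the worst case is 6.
With {H-α, H-β, H-ε} the worst case is 6.
No size-3 selection achieves below 6.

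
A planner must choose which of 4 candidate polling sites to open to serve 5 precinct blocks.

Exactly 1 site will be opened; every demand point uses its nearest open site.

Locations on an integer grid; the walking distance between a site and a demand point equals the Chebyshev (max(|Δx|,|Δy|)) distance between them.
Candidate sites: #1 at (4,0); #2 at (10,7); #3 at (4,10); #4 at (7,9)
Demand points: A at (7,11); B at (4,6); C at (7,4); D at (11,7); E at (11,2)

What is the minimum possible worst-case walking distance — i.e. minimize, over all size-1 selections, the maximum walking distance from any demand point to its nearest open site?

6

Open {#2}.
  Farthest demand point is B at walking distance 6 (to #2); all others are ≤ 6.
With {#4} the worst case is 7.
With {#3} the worst case is 8.
No size-1 selection achieves below 6.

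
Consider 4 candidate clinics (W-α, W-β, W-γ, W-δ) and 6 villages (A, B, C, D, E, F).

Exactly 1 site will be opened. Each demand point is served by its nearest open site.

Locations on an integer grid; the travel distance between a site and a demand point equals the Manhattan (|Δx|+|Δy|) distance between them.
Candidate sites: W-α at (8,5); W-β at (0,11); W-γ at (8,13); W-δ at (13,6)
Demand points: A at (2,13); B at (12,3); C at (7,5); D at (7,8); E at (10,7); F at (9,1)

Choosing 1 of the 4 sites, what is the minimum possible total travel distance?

34

Open {W-α}.
  A→W-α 14, B→W-α 6, C→W-α 1, D→W-α 4, E→W-α 4, F→W-α 5  ⇒ total 34.
Compare {W-δ}: total 50.
Compare {W-γ}: total 56.
No size-1 selection does better; minimum is 34.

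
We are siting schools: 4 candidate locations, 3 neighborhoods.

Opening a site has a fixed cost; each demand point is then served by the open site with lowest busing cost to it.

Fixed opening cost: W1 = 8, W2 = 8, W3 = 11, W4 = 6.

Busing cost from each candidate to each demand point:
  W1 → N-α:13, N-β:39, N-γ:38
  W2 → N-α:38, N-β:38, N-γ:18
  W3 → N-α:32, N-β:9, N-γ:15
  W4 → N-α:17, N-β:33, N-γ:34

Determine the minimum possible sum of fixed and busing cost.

Open {W1, W3}: assign each demand point to its cheapest open site.
  N-α→W1 13, N-β→W3 9, N-γ→W3 15
  busing cost 37, fixed 19 → total 56.
Compare {W3, W4}: busing cost 41 + fixed 17 = 58.
Compare {W1, W3, W4}: busing cost 37 + fixed 25 = 62.
Compare {W1, W2, W3}: busing cost 37 + fixed 27 = 64.
All other subsets cost ≥ 58. Minimum total cost: 56.

56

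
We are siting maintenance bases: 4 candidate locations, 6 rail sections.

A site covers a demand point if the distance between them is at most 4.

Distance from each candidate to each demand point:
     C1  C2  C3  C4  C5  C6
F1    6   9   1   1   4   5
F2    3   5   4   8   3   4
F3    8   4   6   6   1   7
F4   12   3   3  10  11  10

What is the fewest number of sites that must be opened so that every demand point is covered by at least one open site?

Coverage sets (demand points within 4 of each site):
  F1: {C3, C4, C5}
  F2: {C1, C3, C5, C6}
  F3: {C2, C5}
  F4: {C2, C3}
No 2 sites suffice: every size-2 union leaves at least one demand point uncovered.
But {F1, F2, F3} covers everything, so the minimum is 3.

3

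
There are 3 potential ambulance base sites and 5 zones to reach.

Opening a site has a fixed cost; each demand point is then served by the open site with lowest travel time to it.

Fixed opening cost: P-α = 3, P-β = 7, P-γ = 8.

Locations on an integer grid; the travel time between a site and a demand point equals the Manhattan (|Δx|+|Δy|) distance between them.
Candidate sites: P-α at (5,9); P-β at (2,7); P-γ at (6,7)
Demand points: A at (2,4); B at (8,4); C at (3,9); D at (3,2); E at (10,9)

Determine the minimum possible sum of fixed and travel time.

Open {P-α, P-β}: assign each demand point to its cheapest open site.
  A→P-β 3, B→P-α 8, C→P-α 2, D→P-β 6, E→P-α 5
  travel time 24, fixed 10 → total 34.
Compare {P-α}: travel time 32 + fixed 3 = 35.
Compare {P-β}: travel time 31 + fixed 7 = 38.
Compare {P-α, P-γ}: travel time 27 + fixed 11 = 38.
All other subsets cost ≥ 35. Minimum total cost: 34.

34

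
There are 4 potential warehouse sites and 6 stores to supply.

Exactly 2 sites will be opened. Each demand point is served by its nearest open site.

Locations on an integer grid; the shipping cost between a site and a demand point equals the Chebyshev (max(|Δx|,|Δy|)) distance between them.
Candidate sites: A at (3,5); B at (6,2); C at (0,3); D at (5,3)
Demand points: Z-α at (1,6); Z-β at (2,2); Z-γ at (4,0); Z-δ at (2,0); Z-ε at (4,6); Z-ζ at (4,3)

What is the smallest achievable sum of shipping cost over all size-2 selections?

Open {A, D}.
  Z-α→A 2, Z-β→A 3, Z-γ→D 3, Z-δ→D 3, Z-ε→A 1, Z-ζ→D 1  ⇒ total 13.
Compare {A, B}: total 14.
Compare {A, C}: total 14.
No size-2 selection does better; minimum is 13.

13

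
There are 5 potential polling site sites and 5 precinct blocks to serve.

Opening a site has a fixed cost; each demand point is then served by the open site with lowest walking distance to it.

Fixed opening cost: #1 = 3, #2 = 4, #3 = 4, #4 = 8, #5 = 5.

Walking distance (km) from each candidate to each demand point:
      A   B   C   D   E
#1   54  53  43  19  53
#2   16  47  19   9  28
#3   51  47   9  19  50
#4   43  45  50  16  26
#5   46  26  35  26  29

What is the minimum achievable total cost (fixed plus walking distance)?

Open {#2, #3, #5}: assign each demand point to its cheapest open site.
  A→#2 16, B→#5 26, C→#3 9, D→#2 9, E→#2 28
  walking distance 88, fixed 13 → total 101.
Compare {#1, #2, #3, #5}: walking distance 88 + fixed 16 = 104.
Compare {#2, #5}: walking distance 98 + fixed 9 = 107.
Compare {#2, #3, #4, #5}: walking distance 86 + fixed 21 = 107.
All other subsets cost ≥ 104. Minimum total cost: 101.

101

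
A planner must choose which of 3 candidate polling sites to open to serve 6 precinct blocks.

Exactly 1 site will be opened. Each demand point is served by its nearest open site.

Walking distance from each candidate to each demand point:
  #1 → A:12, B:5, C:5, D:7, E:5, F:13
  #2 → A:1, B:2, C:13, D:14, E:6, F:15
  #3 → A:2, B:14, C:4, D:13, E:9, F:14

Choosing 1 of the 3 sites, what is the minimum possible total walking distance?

47

Open {#1}.
  A→#1 12, B→#1 5, C→#1 5, D→#1 7, E→#1 5, F→#1 13  ⇒ total 47.
Compare {#2}: total 51.
Compare {#3}: total 56.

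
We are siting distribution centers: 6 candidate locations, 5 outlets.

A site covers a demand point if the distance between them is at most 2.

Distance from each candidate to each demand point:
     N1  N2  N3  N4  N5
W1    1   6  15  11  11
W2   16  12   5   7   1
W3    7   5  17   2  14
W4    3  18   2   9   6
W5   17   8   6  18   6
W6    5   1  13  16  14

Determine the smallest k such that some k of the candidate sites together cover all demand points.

Coverage sets (demand points within 2 of each site):
  W1: {N1}
  W2: {N5}
  W3: {N4}
  W4: {N3}
  W5: {}
  W6: {N2}
No 4 sites suffice: every size-4 union leaves at least one demand point uncovered.
But {W1, W2, W3, W4, W6} covers everything, so the minimum is 5.

5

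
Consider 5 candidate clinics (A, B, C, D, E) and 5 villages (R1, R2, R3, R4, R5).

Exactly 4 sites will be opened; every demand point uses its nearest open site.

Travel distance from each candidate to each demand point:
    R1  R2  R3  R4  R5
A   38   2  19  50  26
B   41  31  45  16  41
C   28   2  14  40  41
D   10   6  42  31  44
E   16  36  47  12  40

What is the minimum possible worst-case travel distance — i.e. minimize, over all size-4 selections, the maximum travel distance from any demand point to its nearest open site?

26

Open {A, B, C, D}.
  Farthest demand point is R5 at travel distance 26 (to A); all others are ≤ 26.
With {A, B, C, E} the worst case is 26.
With {A, B, D, E} the worst case is 26.
No size-4 selection achieves below 26.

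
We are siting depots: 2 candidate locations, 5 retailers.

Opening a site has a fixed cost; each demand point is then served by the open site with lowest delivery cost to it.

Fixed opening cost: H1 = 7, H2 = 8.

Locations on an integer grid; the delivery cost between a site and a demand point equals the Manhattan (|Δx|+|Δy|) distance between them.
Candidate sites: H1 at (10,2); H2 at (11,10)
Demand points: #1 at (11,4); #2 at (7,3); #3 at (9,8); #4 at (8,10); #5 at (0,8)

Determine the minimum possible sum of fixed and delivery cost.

42

Open {H1, H2}: assign each demand point to its cheapest open site.
  #1→H1 3, #2→H1 4, #3→H2 4, #4→H2 3, #5→H2 13
  delivery cost 27, fixed 15 → total 42.
Compare {H2}: delivery cost 37 + fixed 8 = 45.
Compare {H1}: delivery cost 40 + fixed 7 = 47.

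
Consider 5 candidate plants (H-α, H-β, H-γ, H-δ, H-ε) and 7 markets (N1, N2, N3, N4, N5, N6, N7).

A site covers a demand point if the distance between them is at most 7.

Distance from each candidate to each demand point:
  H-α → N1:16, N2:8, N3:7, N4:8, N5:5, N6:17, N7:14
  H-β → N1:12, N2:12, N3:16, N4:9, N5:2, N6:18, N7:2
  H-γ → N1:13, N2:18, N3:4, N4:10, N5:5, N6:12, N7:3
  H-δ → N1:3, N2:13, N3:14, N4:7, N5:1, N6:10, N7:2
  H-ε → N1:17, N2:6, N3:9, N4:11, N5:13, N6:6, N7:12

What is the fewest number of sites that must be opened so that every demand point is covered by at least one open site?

Coverage sets (demand points within 7 of each site):
  H-α: {N3, N5}
  H-β: {N5, N7}
  H-γ: {N3, N5, N7}
  H-δ: {N1, N4, N5, N7}
  H-ε: {N2, N6}
No 2 sites suffice: every size-2 union leaves at least one demand point uncovered.
But {H-α, H-δ, H-ε} covers everything, so the minimum is 3.

3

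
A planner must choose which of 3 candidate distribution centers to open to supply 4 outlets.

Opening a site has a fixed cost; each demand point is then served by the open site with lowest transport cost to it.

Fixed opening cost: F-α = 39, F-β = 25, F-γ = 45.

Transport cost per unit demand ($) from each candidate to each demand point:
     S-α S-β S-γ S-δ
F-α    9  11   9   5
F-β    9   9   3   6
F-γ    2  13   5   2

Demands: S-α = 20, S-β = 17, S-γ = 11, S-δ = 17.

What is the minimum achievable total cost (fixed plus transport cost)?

330

Open {F-β, F-γ}: assign each demand point to its cheapest open site.
  S-α→F-γ 20×2=40, S-β→F-β 17×9=153, S-γ→F-β 11×3=33, S-δ→F-γ 17×2=34
  transport cost 260, fixed 70 → total 330.
Compare {F-α, F-β, F-γ}: transport cost 260 + fixed 109 = 369.
Compare {F-γ}: transport cost 350 + fixed 45 = 395.
Compare {F-α, F-γ}: transport cost 316 + fixed 84 = 400.
All other subsets cost ≥ 369. Minimum total cost: 330.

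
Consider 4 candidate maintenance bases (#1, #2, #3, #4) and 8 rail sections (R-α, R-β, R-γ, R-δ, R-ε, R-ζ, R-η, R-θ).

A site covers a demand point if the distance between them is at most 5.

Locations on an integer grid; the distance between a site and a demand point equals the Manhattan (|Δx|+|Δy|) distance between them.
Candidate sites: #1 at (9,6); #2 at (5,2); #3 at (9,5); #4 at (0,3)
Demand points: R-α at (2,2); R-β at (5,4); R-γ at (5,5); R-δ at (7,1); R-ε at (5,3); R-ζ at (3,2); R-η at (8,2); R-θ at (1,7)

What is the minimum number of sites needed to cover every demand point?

2

Coverage sets (demand points within 5 of each site):
  #1: {R-γ, R-η}
  #2: {R-α, R-β, R-γ, R-δ, R-ε, R-ζ, R-η}
  #3: {R-β, R-γ, R-η}
  #4: {R-α, R-ε, R-ζ, R-θ}
No single site covers all 8 demand points.
But {#2, #4} covers everything, so the minimum is 2.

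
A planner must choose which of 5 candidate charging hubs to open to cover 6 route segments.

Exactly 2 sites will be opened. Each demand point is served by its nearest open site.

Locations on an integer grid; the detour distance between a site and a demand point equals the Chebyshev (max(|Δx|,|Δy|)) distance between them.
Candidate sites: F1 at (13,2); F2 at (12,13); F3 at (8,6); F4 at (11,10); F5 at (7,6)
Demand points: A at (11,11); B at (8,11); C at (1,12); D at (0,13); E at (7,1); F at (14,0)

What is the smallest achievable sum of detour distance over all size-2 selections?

Open {F4, F5}.
  A→F4 1, B→F4 3, C→F5 6, D→F5 7, E→F5 5, F→F5 7  ⇒ total 29.
Compare {F1, F5}: total 30.
Compare {F3, F4}: total 30.
No size-2 selection does better; minimum is 29.

29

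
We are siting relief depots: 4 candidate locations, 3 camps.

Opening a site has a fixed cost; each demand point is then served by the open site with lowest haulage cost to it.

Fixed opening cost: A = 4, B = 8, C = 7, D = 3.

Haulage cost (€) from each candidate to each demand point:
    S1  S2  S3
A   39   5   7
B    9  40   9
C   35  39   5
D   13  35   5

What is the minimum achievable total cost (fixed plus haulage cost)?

30

Open {A, D}: assign each demand point to its cheapest open site.
  S1→D 13, S2→A 5, S3→D 5
  haulage cost 23, fixed 7 → total 30.
Compare {A, B}: haulage cost 21 + fixed 12 = 33.
Compare {A, B, D}: haulage cost 19 + fixed 15 = 34.
Compare {A, C, D}: haulage cost 23 + fixed 14 = 37.
All other subsets cost ≥ 33. Minimum total cost: 30.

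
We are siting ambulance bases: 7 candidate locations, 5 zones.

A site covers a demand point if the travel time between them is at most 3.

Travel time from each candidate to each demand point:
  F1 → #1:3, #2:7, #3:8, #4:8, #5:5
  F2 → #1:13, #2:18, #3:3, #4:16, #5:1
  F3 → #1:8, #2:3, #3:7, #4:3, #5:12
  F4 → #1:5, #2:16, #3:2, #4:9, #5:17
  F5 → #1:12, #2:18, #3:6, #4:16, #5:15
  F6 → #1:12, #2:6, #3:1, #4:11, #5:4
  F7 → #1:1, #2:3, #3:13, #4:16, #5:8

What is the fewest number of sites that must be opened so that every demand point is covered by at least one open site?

Coverage sets (demand points within 3 of each site):
  F1: {#1}
  F2: {#3, #5}
  F3: {#2, #4}
  F4: {#3}
  F5: {}
  F6: {#3}
  F7: {#1, #2}
No 2 sites suffice: every size-2 union leaves at least one demand point uncovered.
But {F1, F2, F3} covers everything, so the minimum is 3.

3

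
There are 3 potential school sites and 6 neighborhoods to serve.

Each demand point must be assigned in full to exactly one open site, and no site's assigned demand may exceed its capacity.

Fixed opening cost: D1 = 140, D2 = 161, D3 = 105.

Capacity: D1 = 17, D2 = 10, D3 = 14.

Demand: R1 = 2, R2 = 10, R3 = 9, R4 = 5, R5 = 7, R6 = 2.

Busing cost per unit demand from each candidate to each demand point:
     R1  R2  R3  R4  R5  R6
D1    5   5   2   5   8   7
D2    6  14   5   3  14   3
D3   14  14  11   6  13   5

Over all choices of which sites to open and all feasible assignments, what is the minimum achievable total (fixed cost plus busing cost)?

Open {D1, D2, D3}; cheapest assignment that respects the capacities:
  D1 (cap 17, load 17): R2, R5 — cost 10×5 + 7×8 = 106
  D2 (cap 10, load 9): R3 — cost 9×5 = 45
  D3 (cap 14, load 9): R1, R4, R6 — cost 2×14 + 5×6 + 2×5 = 68
  Shipping 219, fixed 406 → total 625.
  Any other capacity-feasible assignment to {D1, D2, D3} ships for at least 219.
Total demand is 35 and no other set of sites has combined capacity ≥ 35, so {D1, D2, D3} is the only feasible choice of open sites. Minimum: 625.

625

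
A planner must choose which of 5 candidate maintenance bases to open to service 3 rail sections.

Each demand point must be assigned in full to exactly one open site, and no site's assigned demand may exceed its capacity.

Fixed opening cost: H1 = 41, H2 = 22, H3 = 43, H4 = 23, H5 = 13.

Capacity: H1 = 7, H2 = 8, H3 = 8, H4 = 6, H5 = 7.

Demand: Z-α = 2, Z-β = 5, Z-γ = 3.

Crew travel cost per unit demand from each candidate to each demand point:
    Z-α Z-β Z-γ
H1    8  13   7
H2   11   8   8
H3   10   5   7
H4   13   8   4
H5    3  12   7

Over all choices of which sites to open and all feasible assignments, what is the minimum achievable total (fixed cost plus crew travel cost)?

Open {H2, H5}; cheapest assignment that respects the capacities:
  H2 (cap 8, load 5): Z-β — cost 5×8 = 40
  H5 (cap 7, load 5): Z-α, Z-γ — cost 2×3 + 3×7 = 27
  Shipping 67, fixed 35 → total 102.
  Any other capacity-feasible assignment to {H2, H5} ships for at least 67.
Compare {H4, H5}: its best feasible assignment gives total 103.
Compare {H3, H5}: its best feasible assignment gives total 108.
Every other set of open sites that can feasibly serve all demand totals ≥ 103 even under its best assignment. Minimum: 102.

102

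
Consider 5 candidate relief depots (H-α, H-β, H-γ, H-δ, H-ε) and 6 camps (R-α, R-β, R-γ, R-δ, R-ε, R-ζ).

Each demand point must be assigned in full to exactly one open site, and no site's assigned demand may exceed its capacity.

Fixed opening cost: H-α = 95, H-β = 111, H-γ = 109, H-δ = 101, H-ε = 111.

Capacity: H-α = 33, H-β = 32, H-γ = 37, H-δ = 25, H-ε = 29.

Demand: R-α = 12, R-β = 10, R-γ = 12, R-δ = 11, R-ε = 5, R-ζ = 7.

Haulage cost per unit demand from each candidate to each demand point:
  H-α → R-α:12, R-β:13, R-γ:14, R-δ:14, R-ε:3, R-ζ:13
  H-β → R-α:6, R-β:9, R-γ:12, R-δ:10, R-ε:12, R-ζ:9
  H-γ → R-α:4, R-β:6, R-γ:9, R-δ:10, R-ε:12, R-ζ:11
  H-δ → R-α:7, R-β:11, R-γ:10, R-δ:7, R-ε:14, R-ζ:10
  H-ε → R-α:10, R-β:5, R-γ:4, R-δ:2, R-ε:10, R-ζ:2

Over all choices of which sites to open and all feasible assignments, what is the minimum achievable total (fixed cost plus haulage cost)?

522

Open {H-γ, H-ε}; cheapest assignment that respects the capacities:
  H-γ (cap 37, load 29): R-α, R-γ, R-ε — cost 12×4 + 12×9 + 5×12 = 216
  H-ε (cap 29, load 28): R-β, R-δ, R-ζ — cost 10×5 + 11×2 + 7×2 = 86
  Shipping 302, fixed 220 → total 522.
  Any other capacity-feasible assignment to {H-γ, H-ε} ships for at least 302.
Compare {H-β, H-ε}: its best feasible assignment gives total 567.
Compare {H-α, H-γ, H-ε}: its best feasible assignment gives total 572.
Every other set of open sites that can feasibly serve all demand totals ≥ 567 even under its best assignment. Minimum: 522.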